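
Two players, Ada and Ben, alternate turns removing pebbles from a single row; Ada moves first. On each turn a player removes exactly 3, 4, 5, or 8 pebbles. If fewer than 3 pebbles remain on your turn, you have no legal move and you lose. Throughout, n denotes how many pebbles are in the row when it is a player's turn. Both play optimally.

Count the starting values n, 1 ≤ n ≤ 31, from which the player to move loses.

8

Positions with no move are L. A position that does have a move is losing for the player to move precisely when every available move leads to a winning position for the opponent. Fill in the labels:
n=0: no move → L
n=1: no move → L
n=2: no move → L
n=3: can move to 0, which is L ⇒ W
n=4: can move to 1, which is L ⇒ W
n=5: can move to 2, which is L ⇒ W
n=6: can move to 2, which is L ⇒ W
n=7: can move to 2, which is L ⇒ W
n=8: can move to 0, which is L ⇒ W
n=9: can move to 1, which is L ⇒ W
n=10: can move to 2, which is L ⇒ W
n=11: moves to 8(W), 7(W), 6(W), 3(W); every one is W ⇒ L
n=12: moves to 9(W), 8(W), 7(W), 4(W); every one is W ⇒ L
n=13: moves to 10(W), 9(W), 8(W), 5(W); every one is W ⇒ L
n=14: can move to 11, which is L ⇒ W
n=15: can move to 12, which is L ⇒ W
n=16: can move to 13, which is L ⇒ W
n=17: can move to 13, which is L ⇒ W
n=18: can move to 13, which is L ⇒ W
n=19: can move to 11, which is L ⇒ W
n=20: can move to 12, which is L ⇒ W
n=21: can move to 13, which is L ⇒ W
n=22: moves to 19(W), 18(W), 17(W), 14(W); every one is W ⇒ L
n=23: moves to 20(W), 19(W), 18(W), 15(W); every one is W ⇒ L
n=24: moves to 21(W), 20(W), 19(W), 16(W); every one is W ⇒ L
n=25: can move to 22, which is L ⇒ W
n=26: can move to 23, which is L ⇒ W
n=27: can move to 24, which is L ⇒ W
n=28: can move to 24, which is L ⇒ W
n=29: can move to 24, which is L ⇒ W
n=30: can move to 22, which is L ⇒ W
n=31: can move to 23, which is L ⇒ W
L entries with 1 ≤ n ≤ 31 (n=0 is outside the asked range and is not counted): n = 1, 2, 11, 12, 13, 22, 23, 24; that makes 8.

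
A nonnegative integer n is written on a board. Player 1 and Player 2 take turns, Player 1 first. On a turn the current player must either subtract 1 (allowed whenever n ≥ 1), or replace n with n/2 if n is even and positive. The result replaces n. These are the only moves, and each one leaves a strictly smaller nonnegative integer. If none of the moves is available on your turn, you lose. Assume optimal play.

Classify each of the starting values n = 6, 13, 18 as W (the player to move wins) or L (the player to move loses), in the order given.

6: W, 13: L, 18: W

Work bottom-up. With no move the player to move loses. Otherwise the position is W if at least one move leads to an L position for the opponent, and L if every move leads to a W.
n=0: no move → L
n=1: →0(L), so W
n=2: →1(W) only, which is W, so L
n=3: →2(L), so W
n=4: →2(L), so W
n=5: →4(W) only, which is W, so L
n=6: →5(L), so W
n=7: →6(W) only, which is W, so L
n=8: →7(L), so W
n=9: →8(W) only, which is W, so L
n=10: →5(L), so W
n=11: →10(W) only, which is W, so L
n=12: →11(L), so W
n=13: →12(W) only, which is W, so L
n=14: →7(L), so W
n=15: →14(W) only, which is W, so L
n=16: →15(L), so W
n=17: →16(W) only, which is W, so L
n=18: →9(L), so W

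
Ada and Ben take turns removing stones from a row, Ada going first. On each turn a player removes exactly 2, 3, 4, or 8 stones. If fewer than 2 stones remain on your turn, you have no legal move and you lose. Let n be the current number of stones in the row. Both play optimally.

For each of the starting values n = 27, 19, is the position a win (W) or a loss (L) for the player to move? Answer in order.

27: W, 19: L

Work bottom-up. With no move the player to move loses. Otherwise the position is W if at least one move leads to an L position for the opponent, and L if every move leads to a W.
n=0: no move → L
n=1: no move → L
n=2: →0(L), so W
n=3: →1(L), so W
n=4: →1(L), so W
n=5: →1(L), so W
n=6: →4(W), 3(W), 2(W) — all W, so L
n=7: →5(W), 4(W), 3(W) — all W, so L
n=8: →6(L), so W
n=9: →7(L), so W
n=10: →7(L), so W
n=11: →7(L), so W
n=12: →10(W), 9(W), 8(W), 4(W) — all W, so L
n=13: →11(W), 10(W), 9(W), 5(W) — all W, so L
n=14: →12(L), so W
n=15: →13(L), so W
n=16: →13(L), so W
n=17: →13(L), so W
n=18: →16(W), 15(W), 14(W), 10(W) — all W, so L
n=19: →17(W), 16(W), 15(W), 11(W) — all W, so L
n=20: →18(L), so W
n=21: →19(L), so W
n=22: →19(L), so W
n=23: →19(L), so W
n=24: →22(W), 21(W), 20(W), 16(W) — all W, so L
n=25: →23(W), 22(W), 21(W), 17(W) — all W, so L
n=26: →24(L), so W
n=27: →25(L), so W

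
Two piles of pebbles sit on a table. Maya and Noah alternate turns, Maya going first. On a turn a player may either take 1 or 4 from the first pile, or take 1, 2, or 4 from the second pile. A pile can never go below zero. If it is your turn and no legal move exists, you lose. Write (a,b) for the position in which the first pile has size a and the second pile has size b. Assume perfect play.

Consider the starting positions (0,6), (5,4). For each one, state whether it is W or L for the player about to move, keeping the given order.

(0,6): L, (5,4): W

Work bottom-up. With no move the player to move loses. Otherwise the position is W if at least one move leads to an L position for the opponent, and L if every move leads to a W.
No move ever increases a pile, so every position that can arise here has a ≤ 5 and b ≤ 6; it is enough to label the cells with 0 ≤ a ≤ 5 and 0 ≤ b ≤ 6.
Every move lowers a or b (never raises either), so fill the grid row by row in increasing a, and left to right within a row: each cell's successors are then already labelled.
      b=0  b=1  b=2  b=3  b=4  b=5  b=6
a=0:    L    W    W    L    W    W    L
a=1:    W    L    W    W    L    W    W
a=2:    L    W    W    L    W    W    L
a=3:    W    L    W    W    L    W    W
a=4:    W    W    L    W    W    L    W
a=5:    L    W    W    L    W    W    L
Cells with no legal move (terminal, hence L): (0,0).
The remaining L cells, each justified by listing all of its moves:
(0,3): moves to (0,2)(W), (0,1)(W); every one is W ⇒ L
(0,6): moves to (0,5)(W), (0,4)(W), (0,2)(W); every one is W ⇒ L
(1,1): moves to (0,1)(W), (1,0)(W); every one is W ⇒ L
(1,4): moves to (0,4)(W), (1,3)(W), (1,2)(W), (1,0)(W); every one is W ⇒ L
(2,0): the only move is to (1,0)(W), a W ⇒ L
(2,3): moves to (1,3)(W), (2,2)(W), (2,1)(W); every one is W ⇒ L
(2,6): moves to (1,6)(W), (2,5)(W), (2,4)(W), (2,2)(W); every one is W ⇒ L
(3,1): moves to (2,1)(W), (3,0)(W); every one is W ⇒ L
(3,4): moves to (2,4)(W), (3,3)(W), (3,2)(W), (3,0)(W); every one is W ⇒ L
(4,2): moves to (3,2)(W), (0,2)(W), (4,1)(W), (4,0)(W); every one is W ⇒ L
(4,5): moves to (3,5)(W), (0,5)(W), (4,4)(W), (4,3)(W), (4,1)(W); every one is W ⇒ L
(5,0): moves to (4,0)(W), (1,0)(W); every one is W ⇒ L
(5,3): moves to (4,3)(W), (1,3)(W), (5,2)(W), (5,1)(W); every one is W ⇒ L
(5,6): moves to (4,6)(W), (1,6)(W), (5,5)(W), (5,4)(W), (5,2)(W); every one is W ⇒ L
Every other cell has at least one move into one of the L cells above, so it is W.
(0,6): one of the L cells justified above, so L
(5,4): the move to (1,4) reaches an L cell, so W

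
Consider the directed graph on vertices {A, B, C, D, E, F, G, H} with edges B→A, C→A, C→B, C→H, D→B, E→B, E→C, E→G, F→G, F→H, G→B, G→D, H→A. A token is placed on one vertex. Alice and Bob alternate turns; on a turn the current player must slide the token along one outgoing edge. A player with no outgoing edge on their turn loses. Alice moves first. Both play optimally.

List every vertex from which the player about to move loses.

A, D, E, F

Build the W/L table. Terminal = L. A non-terminal position is W if it has a move to some L; otherwise it is L.
Every edge goes from a vertex to one that appears earlier in the order A, H, B, D, G, C, F, E, so processing vertices in that order labels each vertex after all of its successors.
A: no outgoing edge → L
H: can move to A, which is L ⇒ W
B: can move to A, which is L ⇒ W
D: the only move is to B(W), a W ⇒ L
G: can move to D, which is L ⇒ W
C: can move to A, which is L ⇒ W
F: moves to G(W), H(W); every one is W ⇒ L
E: moves to C(W), G(W), B(W); every one is W ⇒ L
Reading off the rows marked L gives the requested list; there are 4 such vertices.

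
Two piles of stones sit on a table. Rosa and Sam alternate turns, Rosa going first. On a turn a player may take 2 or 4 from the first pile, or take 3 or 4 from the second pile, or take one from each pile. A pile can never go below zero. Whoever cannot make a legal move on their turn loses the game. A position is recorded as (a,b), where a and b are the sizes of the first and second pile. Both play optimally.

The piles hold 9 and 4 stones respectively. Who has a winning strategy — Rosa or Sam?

Rosa wins.

Build the W/L table. Terminal = L. A non-terminal position is W if it has a move to some L; otherwise it is L.
No move ever increases a pile, so every position that can arise here has a ≤ 9 and b ≤ 4; it is enough to label the cells with 0 ≤ a ≤ 9 and 0 ≤ b ≤ 4.
Every move lowers a or b (never raises either), so fill the grid row by row in increasing a, and left to right within a row: each cell's successors are then already labelled.
      b=0  b=1  b=2  b=3  b=4
a=0:    L    L    L    W    W
a=1:    L    W    W    W    W
a=2:    W    W    W    L    L
a=3:    W    L    L    L    W
a=4:    W    W    W    W    W
a=5:    W    W    W    W    L
a=6:    L    L    L    W    W
a=7:    L    W    W    W    W
a=8:    W    W    W    L    L
a=9:    W    L    L    L    W
Cells with no legal move (terminal, hence L): (0,0), (0,1), (0,2), (1,0).
The remaining L cells, each justified by listing all of its moves:
(2,3): moves to (0,3)(W), (2,0)(W), (1,2)(W); every one is W ⇒ L
(2,4): moves to (0,4)(W), (2,1)(W), (2,0)(W), (1,3)(W); every one is W ⇒ L
(3,1): moves to (1,1)(W), (2,0)(W); every one is W ⇒ L
(3,2): moves to (1,2)(W), (2,1)(W); every one is W ⇒ L
(3,3): moves to (1,3)(W), (3,0)(W), (2,2)(W); every one is W ⇒ L
(5,4): moves to (3,4)(W), (1,4)(W), (5,1)(W), (5,0)(W), (4,3)(W); every one is W ⇒ L
(6,0): moves to (4,0)(W), (2,0)(W); every one is W ⇒ L
(6,1): moves to (4,1)(W), (2,1)(W), (5,0)(W); every one is W ⇒ L
(6,2): moves to (4,2)(W), (2,2)(W), (5,1)(W); every one is W ⇒ L
(7,0): moves to (5,0)(W), (3,0)(W); every one is W ⇒ L
(8,3): moves to (6,3)(W), (4,3)(W), (8,0)(W), (7,2)(W); every one is W ⇒ L
(8,4): moves to (6,4)(W), (4,4)(W), (8,1)(W), (8,0)(W), (7,3)(W); every one is W ⇒ L
(9,1): moves to (7,1)(W), (5,1)(W), (8,0)(W); every one is W ⇒ L
(9,2): moves to (7,2)(W), (5,2)(W), (8,1)(W); every one is W ⇒ L
(9,3): moves to (7,3)(W), (5,3)(W), (9,0)(W), (8,2)(W); every one is W ⇒ L
Every other cell has at least one move into one of the L cells above, so it is W.
From (9,4) Rosa can move to (5,4), reaching an L position.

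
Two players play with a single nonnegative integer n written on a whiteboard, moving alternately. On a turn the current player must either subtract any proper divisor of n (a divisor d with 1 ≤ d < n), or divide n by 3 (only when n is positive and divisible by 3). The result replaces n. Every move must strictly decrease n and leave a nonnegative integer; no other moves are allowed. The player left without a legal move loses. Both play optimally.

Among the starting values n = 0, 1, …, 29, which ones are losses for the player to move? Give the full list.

Use the standard recursion: the mover loses at a terminal position; elsewhere, the mover wins exactly when some move hands the opponent an L position.
n=0: no move → L
n=1: no move → L
n=2: reaches L-position 1 → W
n=3: reaches L-position 1 → W
n=4: only reaches 2(W), 3(W), all W → L
n=5: reaches L-position 4 → W
n=6: reaches L-position 4 → W
n=7: only reaches 6(W), which is W → L
n=8: reaches L-position 4 → W
n=9: only reaches 3(W), 6(W), 8(W), all W → L
n=10: reaches L-position 9 → W
n=11: only reaches 10(W), which is W → L
n=12: reaches L-position 4 → W
n=13: only reaches 12(W), which is W → L
n=14: reaches L-position 7 → W
n=15: only reaches 5(W), 10(W), 12(W), 14(W), all W → L
n=16: reaches L-position 15 → W
n=17: only reaches 16(W), which is W → L
n=18: reaches L-position 9 → W
n=19: only reaches 18(W), which is W → L
n=20: reaches L-position 15 → W
n=21: reaches L-position 7 → W
n=22: reaches L-position 11 → W
n=23: only reaches 22(W), which is W → L
n=24: reaches L-position 23 → W
n=25: only reaches 20(W), 24(W), all W → L
n=26: reaches L-position 13 → W
n=27: reaches L-position 9 → W
n=28: only reaches 14(W), 21(W), 24(W), 26(W), 27(W), all W → L
n=29: reaches L-position 28 → W
The losing starting values of n are exactly the entries labelled L in this table (13 of them).

0, 1, 4, 7, 9, 11, 13, 15, 17, 19, 23, 25, 28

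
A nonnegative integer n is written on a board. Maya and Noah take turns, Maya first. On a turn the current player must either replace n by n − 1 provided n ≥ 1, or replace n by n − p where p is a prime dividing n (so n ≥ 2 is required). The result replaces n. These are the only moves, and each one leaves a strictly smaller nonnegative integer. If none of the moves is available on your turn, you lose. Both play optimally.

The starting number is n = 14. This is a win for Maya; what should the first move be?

Move to 12.

Label each position W (a win for the player to move) or L (a loss). A position with no legal move is L; any other position is W exactly when some move reaches an L, and L when every move reaches a W.
n=0: no move → L
n=1: can move to 0, which is L ⇒ W
n=2: can move to 0, which is L ⇒ W
n=3: can move to 0, which is L ⇒ W
n=4: moves to 2(W), 3(W); every one is W ⇒ L
n=5: can move to 0, which is L ⇒ W
n=6: can move to 4, which is L ⇒ W
n=7: can move to 0, which is L ⇒ W
n=8: moves to 6(W), 7(W); every one is W ⇒ L
n=9: can move to 8, which is L ⇒ W
n=10: can move to 8, which is L ⇒ W
n=11: can move to 0, which is L ⇒ W
n=12: moves to 9(W), 10(W), 11(W); every one is W ⇒ L
n=13: can move to 0, which is L ⇒ W
n=14: can move to 12, which is L ⇒ W
From 14, the L positions reachable in one move are: 12.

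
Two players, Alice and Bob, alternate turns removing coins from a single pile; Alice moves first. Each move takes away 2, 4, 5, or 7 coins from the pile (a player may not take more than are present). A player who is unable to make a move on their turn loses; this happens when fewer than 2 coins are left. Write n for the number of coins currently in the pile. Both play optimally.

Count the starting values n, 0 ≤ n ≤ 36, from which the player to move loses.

9

Positions with no move are L. A position that does have a move is losing for the player to move precisely when every available move leads to a winning position for the opponent. Fill in the labels:
n=0: no move → L
n=1: no move → L
n=2: reaches L-position 0 → W
n=3: reaches L-position 1 → W
n=4: reaches L-position 0 → W
n=5: reaches L-position 1 → W
n=6: reaches L-position 1 → W
n=7: reaches L-position 0 → W
n=8: reaches L-position 1 → W
n=9: only reaches 7(W), 5(W), 4(W), 2(W), all W → L
n=10: only reaches 8(W), 6(W), 5(W), 3(W), all W → L
n=11: reaches L-position 9 → W
n=12: reaches L-position 10 → W
n=13: reaches L-position 9 → W
n=14: reaches L-position 10 → W
n=15: reaches L-position 10 → W
n=16: reaches L-position 9 → W
n=17: reaches L-position 10 → W
n=18: only reaches 16(W), 14(W), 13(W), 11(W), all W → L
n=19: only reaches 17(W), 15(W), 14(W), 12(W), all W → L
n=20: reaches L-position 18 → W
n=21: reaches L-position 19 → W
n=22: reaches L-position 18 → W
n=23: reaches L-position 19 → W
n=24: reaches L-position 19 → W
n=25: reaches L-position 18 → W
n=26: reaches L-position 19 → W
n=27: only reaches 25(W), 23(W), 22(W), 20(W), all W → L
n=28: only reaches 26(W), 24(W), 23(W), 21(W), all W → L
n=29: reaches L-position 27 → W
n=30: reaches L-position 28 → W
n=31: reaches L-position 27 → W
n=32: reaches L-position 28 → W
n=33: reaches L-position 28 → W
n=34: reaches L-position 27 → W
n=35: reaches L-position 28 → W
n=36: only reaches 34(W), 32(W), 31(W), 29(W), all W → L
L entries with 0 ≤ n ≤ 36: n = 0, 1, 9, 10, 18, 19, 27, 28, 36; that makes 9.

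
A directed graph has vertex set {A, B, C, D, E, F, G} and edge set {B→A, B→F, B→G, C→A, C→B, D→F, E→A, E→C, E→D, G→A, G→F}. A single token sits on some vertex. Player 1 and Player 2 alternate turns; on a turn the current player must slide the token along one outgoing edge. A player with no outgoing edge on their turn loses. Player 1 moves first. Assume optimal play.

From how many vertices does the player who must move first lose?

Work bottom-up. With no move the player to move loses. Otherwise the position is W if at least one move leads to an L position for the opponent, and L if every move leads to a W.
Every edge goes from a vertex to one that appears earlier in the order F, A, G, B, C, D, E, so processing vertices in that order labels each vertex after all of its successors.
F: no outgoing edge → L
A: no outgoing edge → L
G: →A(L), so W
B: →A(L), so W
C: →A(L), so W
D: →F(L), so W
E: →A(L), so W
The L vertices are A, F; that is 2 in all.

2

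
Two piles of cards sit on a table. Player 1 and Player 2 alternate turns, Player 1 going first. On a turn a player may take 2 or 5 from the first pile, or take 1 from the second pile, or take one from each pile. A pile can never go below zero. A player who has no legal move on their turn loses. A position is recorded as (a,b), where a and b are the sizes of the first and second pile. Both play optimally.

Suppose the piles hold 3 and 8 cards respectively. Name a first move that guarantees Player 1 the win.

Compute win/loss labels from the base case upward. A position with no move is L. Any other position is W if it can reach an L in one move, else L.
No move ever increases a pile, so every position that can arise here has a ≤ 3 and b ≤ 8; it is enough to label the cells with 0 ≤ a ≤ 3 and 0 ≤ b ≤ 8.
Every move lowers a or b (never raises either), so fill the grid row by row in increasing a, and left to right within a row: each cell's successors are then already labelled.
      b=0  b=1  b=2  b=3  b=4  b=5  b=6  b=7  b=8
a=0:    L    W    L    W    L    W    L    W    L
a=1:    L    W    L    W    L    W    L    W    L
a=2:    W    W    W    W    W    W    W    W    W
a=3:    W    L    W    L    W    L    W    L    W
Cells with no legal move (terminal, hence L): (0,0), (1,0).
The remaining L cells, each justified by listing all of its moves:
(0,2): →(0,1)(W) only, which is W, so L
(0,4): →(0,3)(W) only, which is W, so L
(0,6): →(0,5)(W) only, which is W, so L
(0,8): →(0,7)(W) only, which is W, so L
(1,2): →(1,1)(W), (0,1)(W) — all W, so L
(1,4): →(1,3)(W), (0,3)(W) — all W, so L
(1,6): →(1,5)(W), (0,5)(W) — all W, so L
(1,8): →(1,7)(W), (0,7)(W) — all W, so L
(3,1): →(1,1)(W), (3,0)(W), (2,0)(W) — all W, so L
(3,3): →(1,3)(W), (3,2)(W), (2,2)(W) — all W, so L
(3,5): →(1,5)(W), (3,4)(W), (2,4)(W) — all W, so L
(3,7): →(1,7)(W), (3,6)(W), (2,6)(W) — all W, so L
Every other cell has at least one move into one of the L cells above, so it is W.
From (3,8), the L positions reachable in one move are: (1,8), (3,7). Any move reaching one of these is winning.

Move to (1,8).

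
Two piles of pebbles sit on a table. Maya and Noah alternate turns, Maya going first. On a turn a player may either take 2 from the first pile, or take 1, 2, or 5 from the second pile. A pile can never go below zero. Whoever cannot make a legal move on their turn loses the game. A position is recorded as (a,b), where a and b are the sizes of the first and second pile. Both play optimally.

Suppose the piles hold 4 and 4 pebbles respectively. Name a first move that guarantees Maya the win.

Work bottom-up. With no move the player to move loses. Otherwise the position is W if at least one move leads to an L position for the opponent, and L if every move leads to a W.
No move ever increases a pile, so every position that can arise here has a ≤ 4 and b ≤ 4; it is enough to label the cells with 0 ≤ a ≤ 4 and 0 ≤ b ≤ 4.
Every move lowers a or b (never raises either), so fill the grid row by row in increasing a, and left to right within a row: each cell's successors are then already labelled.
      b=0  b=1  b=2  b=3  b=4
a=0:    L    W    W    L    W
a=1:    L    W    W    L    W
a=2:    W    L    W    W    L
a=3:    W    L    W    W    L
a=4:    L    W    W    L    W
Cells with no legal move (terminal, hence L): (0,0), (1,0).
The remaining L cells, each justified by listing all of its moves:
(0,3): only reaches (0,2)(W), (0,1)(W), all W → L
(1,3): only reaches (1,2)(W), (1,1)(W), all W → L
(2,1): only reaches (0,1)(W), (2,0)(W), all W → L
(2,4): only reaches (0,4)(W), (2,3)(W), (2,2)(W), all W → L
(3,1): only reaches (1,1)(W), (3,0)(W), all W → L
(3,4): only reaches (1,4)(W), (3,3)(W), (3,2)(W), all W → L
(4,0): only reaches (2,0)(W), which is W → L
(4,3): only reaches (2,3)(W), (4,2)(W), (4,1)(W), all W → L
Every other cell has at least one move into one of the L cells above, so it is W.
From (4,4), the L positions reachable in one move are: (2,4), (4,3). Any move reaching one of these is winning.

Move to (2,4).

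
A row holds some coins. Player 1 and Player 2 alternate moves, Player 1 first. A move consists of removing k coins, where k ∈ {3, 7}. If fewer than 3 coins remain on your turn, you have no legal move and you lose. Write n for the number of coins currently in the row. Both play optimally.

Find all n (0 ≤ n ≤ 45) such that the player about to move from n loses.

0, 1, 2, 6, 10, 11, 12, 16, 20, 21, 22, 26, 30, 31, 32, 36, 40, 41, 42

Use the standard recursion: the mover loses at a terminal position; elsewhere, the mover wins exactly when some move hands the opponent an L position.
n=0: no move → L
n=1: no move → L
n=2: no move → L
n=3: →0(L), so W
n=4: →1(L), so W
n=5: →2(L), so W
n=6: →3(W) only, which is W, so L
n=7: →0(L), so W
n=8: →1(L), so W
n=9: →6(L), so W
n=10: →7(W), 3(W) — all W, so L
n=11: →8(W), 4(W) — all W, so L
n=12: →9(W), 5(W) — all W, so L
n=13: →10(L), so W
n=14: →11(L), so W
n=15: →12(L), so W
n=16: →13(W), 9(W) — all W, so L
n=17: →10(L), so W
n=18: →11(L), so W
n=19: →16(L), so W
n=20: →17(W), 13(W) — all W, so L
n=21: →18(W), 14(W) — all W, so L
n=22: →19(W), 15(W) — all W, so L
n=23: →20(L), so W
n=24: →21(L), so W
n=25: →22(L), so W
n=26: →23(W), 19(W) — all W, so L
n=27: →20(L), so W
n=28: →21(L), so W
n=29: →26(L), so W
n=30: →27(W), 23(W) — all W, so L
n=31: →28(W), 24(W) — all W, so L
n=32: →29(W), 25(W) — all W, so L
n=33: →30(L), so W
n=34: →31(L), so W
n=35: →32(L), so W
n=36: →33(W), 29(W) — all W, so L
n=37: →30(L), so W
n=38: →31(L), so W
n=39: →36(L), so W
n=40: →37(W), 33(W) — all W, so L
n=41: →38(W), 34(W) — all W, so L
n=42: →39(W), 35(W) — all W, so L
n=43: →40(L), so W
n=44: →41(L), so W
n=45: →42(L), so W
Reading off the rows marked L gives the requested list; there are 19 such values of n.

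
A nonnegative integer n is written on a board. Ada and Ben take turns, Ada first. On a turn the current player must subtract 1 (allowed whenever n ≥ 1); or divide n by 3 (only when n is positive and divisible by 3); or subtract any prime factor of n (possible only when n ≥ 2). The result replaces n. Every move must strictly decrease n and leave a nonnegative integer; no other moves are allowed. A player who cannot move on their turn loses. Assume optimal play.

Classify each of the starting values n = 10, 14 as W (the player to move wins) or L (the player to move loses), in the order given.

10: W, 14: L

Classify positions by backward induction: terminal positions (no move available) are L. From any other position, the mover wins iff some move reaches an L.
n=0: no move → L
n=1: →0(L), so W
n=2: →0(L), so W
n=3: →0(L), so W
n=4: →2(W), 3(W) — all W, so L
n=5: →0(L), so W
n=6: →4(L), so W
n=7: →0(L), so W
n=8: →6(W), 7(W) — all W, so L
n=9: →8(L), so W
n=10: →8(L), so W
n=11: →0(L), so W
n=12: →4(L), so W
n=13: →0(L), so W
n=14: →7(W), 12(W), 13(W) — all W, so L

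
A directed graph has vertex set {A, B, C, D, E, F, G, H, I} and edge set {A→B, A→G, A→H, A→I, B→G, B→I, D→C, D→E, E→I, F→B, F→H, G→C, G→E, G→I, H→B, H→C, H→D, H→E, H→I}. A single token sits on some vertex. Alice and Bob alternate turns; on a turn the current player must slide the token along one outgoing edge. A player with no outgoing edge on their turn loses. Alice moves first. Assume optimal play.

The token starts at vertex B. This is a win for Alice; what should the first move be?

Move to I.

Work bottom-up. With no move the player to move loses. Otherwise the position is W if at least one move leads to an L position for the opponent, and L if every move leads to a W.
Every edge goes from a vertex to one that appears earlier in the order I, C, E, D, G, B, H, F, A, so processing vertices in that order labels each vertex after all of its successors.
I: no outgoing edge → L
C: no outgoing edge → L
E: reaches L-position I → W
D: reaches L-position C → W
G: reaches L-position C → W
B: reaches L-position I → W
H: reaches L-position C → W
F: only reaches H(W), B(W), all W → L
A: reaches L-position I → W
From B, the L positions reachable in one move are: I.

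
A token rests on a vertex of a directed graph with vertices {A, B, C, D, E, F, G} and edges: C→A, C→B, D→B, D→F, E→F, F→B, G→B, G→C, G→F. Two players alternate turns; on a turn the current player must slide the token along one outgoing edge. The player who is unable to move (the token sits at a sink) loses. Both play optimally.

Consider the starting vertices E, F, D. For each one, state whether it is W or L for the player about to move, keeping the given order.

E: L, F: W, D: W

Use the standard recursion: the mover loses at a terminal position; elsewhere, the mover wins exactly when some move hands the opponent an L position.
Every edge goes from a vertex to one that appears earlier in the order B, A, C, F, D, E, G, so processing vertices in that order labels each vertex after all of its successors.
B: no outgoing edge → L
A: no outgoing edge → L
C: →A(L), so W
F: →B(L), so W
D: →B(L), so W
E: →F(W) only, which is W, so L
G: →B(L), so W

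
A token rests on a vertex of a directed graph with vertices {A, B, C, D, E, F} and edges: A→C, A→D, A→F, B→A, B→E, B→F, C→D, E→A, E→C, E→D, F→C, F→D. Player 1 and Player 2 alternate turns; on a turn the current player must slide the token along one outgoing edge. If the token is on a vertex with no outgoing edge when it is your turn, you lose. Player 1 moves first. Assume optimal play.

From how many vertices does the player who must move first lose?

2

Classify positions by backward induction: terminal positions (no move available) are L. From any other position, the mover wins iff some move reaches an L.
Every edge goes from a vertex to one that appears earlier in the order D, C, F, A, E, B, so processing vertices in that order labels each vertex after all of its successors.
D: no outgoing edge → L
C: reaches L-position D → W
F: reaches L-position D → W
A: reaches L-position D → W
E: reaches L-position D → W
B: only reaches E(W), A(W), F(W), all W → L
The L vertices are B, D; that is 2 in all.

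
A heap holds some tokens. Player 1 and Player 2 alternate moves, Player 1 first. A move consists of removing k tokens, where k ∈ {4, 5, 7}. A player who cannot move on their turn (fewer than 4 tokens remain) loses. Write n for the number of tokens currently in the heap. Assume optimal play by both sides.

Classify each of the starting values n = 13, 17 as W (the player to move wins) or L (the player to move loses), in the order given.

13: L, 17: W

Build the W/L table. Terminal = L. A non-terminal position is W if it has a move to some L; otherwise it is L.
n=0: no move → L
n=1: no move → L
n=2: no move → L
n=3: no move → L
n=4: W (go to 0, an L position)
n=5: W (go to 1, an L position)
n=6: W (go to 2, an L position)
n=7: W (go to 3, an L position)
n=8: W (go to 3, an L position)
n=9: W (go to 2, an L position)
n=10: W (go to 3, an L position)
n=11: L (options 7(W), 6(W), 4(W) are all W)
n=12: L (options 8(W), 7(W), 5(W) are all W)
n=13: L (options 9(W), 8(W), 6(W) are all W)
n=14: L (options 10(W), 9(W), 7(W) are all W)
n=15: W (go to 11, an L position)
n=16: W (go to 12, an L position)
n=17: W (go to 13, an L position)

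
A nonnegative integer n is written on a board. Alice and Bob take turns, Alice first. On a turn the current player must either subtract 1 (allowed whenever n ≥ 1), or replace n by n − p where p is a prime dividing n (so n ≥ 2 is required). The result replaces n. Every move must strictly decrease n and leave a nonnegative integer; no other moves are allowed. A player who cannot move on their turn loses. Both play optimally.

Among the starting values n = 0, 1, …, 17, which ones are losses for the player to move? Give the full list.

0, 4, 8, 12, 16

Positions with no move are L. A position that does have a move is losing for the player to move precisely when every available move leads to a winning position for the opponent. Fill in the labels:
n=0: no move → L
n=1: →0(L), so W
n=2: →0(L), so W
n=3: →0(L), so W
n=4: →2(W), 3(W) — all W, so L
n=5: →0(L), so W
n=6: →4(L), so W
n=7: →0(L), so W
n=8: →6(W), 7(W) — all W, so L
n=9: →8(L), so W
n=10: →8(L), so W
n=11: →0(L), so W
n=12: →9(W), 10(W), 11(W) — all W, so L
n=13: →0(L), so W
n=14: →12(L), so W
n=15: →12(L), so W
n=16: →14(W), 15(W) — all W, so L
n=17: →0(L), so W
The losing starting values of n are exactly the entries labelled L in this table (5 of them).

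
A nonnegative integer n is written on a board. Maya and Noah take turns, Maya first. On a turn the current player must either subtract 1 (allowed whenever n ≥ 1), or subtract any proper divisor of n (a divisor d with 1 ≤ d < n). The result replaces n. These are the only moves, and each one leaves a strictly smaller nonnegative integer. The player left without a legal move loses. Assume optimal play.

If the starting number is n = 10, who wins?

Maya wins.

Work bottom-up. With no move the player to move loses. Otherwise the position is W if at least one move leads to an L position for the opponent, and L if every move leads to a W.
n=0: no move → L
n=1: →0(L), so W
n=2: →1(W) only, which is W, so L
n=3: →2(L), so W
n=4: →2(L), so W
n=5: →4(W) only, which is W, so L
n=6: →5(L), so W
n=7: →6(W) only, which is W, so L
n=8: →7(L), so W
n=9: →6(W), 8(W) — all W, so L
n=10: →5(L), so W
The starting position 10 is W: Maya should move to 5, handing over an L position.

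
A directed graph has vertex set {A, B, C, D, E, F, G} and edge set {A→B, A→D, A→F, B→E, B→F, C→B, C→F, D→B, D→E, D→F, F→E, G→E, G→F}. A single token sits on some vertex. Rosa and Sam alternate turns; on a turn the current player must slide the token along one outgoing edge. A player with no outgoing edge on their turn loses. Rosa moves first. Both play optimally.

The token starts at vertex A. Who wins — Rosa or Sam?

Classify positions by backward induction: terminal positions (no move available) are L. From any other position, the mover wins iff some move reaches an L.
Every edge goes from a vertex to one that appears earlier in the order E, F, B, D, C, A, G, so processing vertices in that order labels each vertex after all of its successors.
E: no outgoing edge → L
F: W (go to E, an L position)
B: W (go to E, an L position)
D: W (go to E, an L position)
C: L (options B(W), F(W) are all W)
A: L (options D(W), B(W), F(W) are all W)
G: W (go to E, an L position)
The starting position A is L: whatever Rosa does, the opponent receives a W position.

Sam wins.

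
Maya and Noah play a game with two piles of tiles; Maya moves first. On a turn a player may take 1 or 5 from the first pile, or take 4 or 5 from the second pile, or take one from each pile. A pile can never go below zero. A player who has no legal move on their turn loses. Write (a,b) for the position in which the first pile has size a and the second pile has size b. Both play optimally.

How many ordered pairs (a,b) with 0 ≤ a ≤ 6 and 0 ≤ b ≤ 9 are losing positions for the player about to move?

Work bottom-up. With no move the player to move loses. Otherwise the position is W if at least one move leads to an L position for the opponent, and L if every move leads to a W.
Every move lowers a or b (never raises either), so fill the grid row by row in increasing a, and left to right within a row: each cell's successors are then already labelled.
      b=0  b=1  b=2  b=3  b=4  b=5  b=6  b=7  b=8  b=9
a=0:    L    L    L    L    W    W    W    W    W    L
a=1:    W    W    W    W    W    L    L    L    L    W
a=2:    L    L    L    L    W    W    W    W    W    W
a=3:    W    W    W    W    W    L    L    L    L    W
a=4:    L    L    L    L    W    W    W    W    W    W
a=5:    W    W    W    W    W    L    L    L    L    W
a=6:    L    L    L    L    W    W    W    W    W    W
Cells with no legal move (terminal, hence L): (0,0), (0,1), (0,2), (0,3).
The remaining L cells, each justified by listing all of its moves:
(0,9): only reaches (0,5)(W), (0,4)(W), all W → L
(1,5): only reaches (0,5)(W), (1,1)(W), (1,0)(W), (0,4)(W), all W → L
(1,6): only reaches (0,6)(W), (1,2)(W), (1,1)(W), (0,5)(W), all W → L
(1,7): only reaches (0,7)(W), (1,3)(W), (1,2)(W), (0,6)(W), all W → L
(1,8): only reaches (0,8)(W), (1,4)(W), (1,3)(W), (0,7)(W), all W → L
(2,0): only reaches (1,0)(W), which is W → L
(2,1): only reaches (1,1)(W), (1,0)(W), all W → L
(2,2): only reaches (1,2)(W), (1,1)(W), all W → L
(2,3): only reaches (1,3)(W), (1,2)(W), all W → L
(3,5): only reaches (2,5)(W), (3,1)(W), (3,0)(W), (2,4)(W), all W → L
(3,6): only reaches (2,6)(W), (3,2)(W), (3,1)(W), (2,5)(W), all W → L
(3,7): only reaches (2,7)(W), (3,3)(W), (3,2)(W), (2,6)(W), all W → L
(3,8): only reaches (2,8)(W), (3,4)(W), (3,3)(W), (2,7)(W), all W → L
(4,0): only reaches (3,0)(W), which is W → L
(4,1): only reaches (3,1)(W), (3,0)(W), all W → L
(4,2): only reaches (3,2)(W), (3,1)(W), all W → L
(4,3): only reaches (3,3)(W), (3,2)(W), all W → L
(5,5): only reaches (4,5)(W), (0,5)(W), (5,1)(W), (5,0)(W), (4,4)(W), all W → L
(5,6): only reaches (4,6)(W), (0,6)(W), (5,2)(W), (5,1)(W), (4,5)(W), all W → L
(5,7): only reaches (4,7)(W), (0,7)(W), (5,3)(W), (5,2)(W), (4,6)(W), all W → L
(5,8): only reaches (4,8)(W), (0,8)(W), (5,4)(W), (5,3)(W), (4,7)(W), all W → L
(6,0): only reaches (5,0)(W), (1,0)(W), all W → L
(6,1): only reaches (5,1)(W), (1,1)(W), (5,0)(W), all W → L
(6,2): only reaches (5,2)(W), (1,2)(W), (5,1)(W), all W → L
(6,3): only reaches (5,3)(W), (1,3)(W), (5,2)(W), all W → L
Every other cell has at least one move into one of the L cells above, so it is W.
L cells per row: a=0: 5, a=1: 4, a=2: 4, a=3: 4, a=4: 4, a=5: 4, a=6: 4; total 29.

29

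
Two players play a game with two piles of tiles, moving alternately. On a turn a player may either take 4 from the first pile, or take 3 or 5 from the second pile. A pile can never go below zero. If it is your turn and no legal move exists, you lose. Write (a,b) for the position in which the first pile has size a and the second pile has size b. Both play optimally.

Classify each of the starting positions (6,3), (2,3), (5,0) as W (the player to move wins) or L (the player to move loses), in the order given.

Label each position W (a win for the player to move) or L (a loss). A position with no legal move is L; any other position is W exactly when some move reaches an L, and L when every move reaches a W.
No move ever increases a pile, so every position that can arise here has a ≤ 6 and b ≤ 3; it is enough to label the cells with 0 ≤ a ≤ 6 and 0 ≤ b ≤ 3.
Every move lowers a or b (never raises either), so fill the grid row by row in increasing a, and left to right within a row: each cell's successors are then already labelled.
      b=0  b=1  b=2  b=3
a=0:    L    L    L    W
a=1:    L    L    L    W
a=2:    L    L    L    W
a=3:    L    L    L    W
a=4:    W    W    W    L
a=5:    W    W    W    L
a=6:    W    W    W    L
Cells with no legal move (terminal, hence L): (0,0), (0,1), (0,2), (1,0), (1,1), (1,2), (2,0), (2,1), (2,2), (3,0), (3,1), (3,2).
The remaining L cells, each justified by listing all of its moves:
(4,3): only reaches (0,3)(W), (4,0)(W), all W → L
(5,3): only reaches (1,3)(W), (5,0)(W), all W → L
(6,3): only reaches (2,3)(W), (6,0)(W), all W → L
Every other cell has at least one move into one of the L cells above, so it is W.
(6,3): one of the L cells justified above, so L
(2,3): the move to (2,0) reaches an L cell, so W
(5,0): the move to (1,0) reaches an L cell, so W

(6,3): L, (2,3): W, (5,0): W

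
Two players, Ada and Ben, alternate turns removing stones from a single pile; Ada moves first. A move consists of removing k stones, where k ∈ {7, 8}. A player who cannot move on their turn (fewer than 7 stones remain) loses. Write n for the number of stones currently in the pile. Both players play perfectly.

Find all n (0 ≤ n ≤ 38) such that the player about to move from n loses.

Use the standard recursion: the mover loses at a terminal position; elsewhere, the mover wins exactly when some move hands the opponent an L position.
n=0: no move → L
n=1: no move → L
n=2: no move → L
n=3: no move → L
n=4: no move → L
n=5: no move → L
n=6: no move → L
n=7: reaches L-position 0 → W
n=8: reaches L-position 1 → W
n=9: reaches L-position 2 → W
n=10: reaches L-position 3 → W
n=11: reaches L-position 4 → W
n=12: reaches L-position 5 → W
n=13: reaches L-position 6 → W
n=14: reaches L-position 6 → W
n=15: only reaches 8(W), 7(W), all W → L
n=16: only reaches 9(W), 8(W), all W → L
n=17: only reaches 10(W), 9(W), all W → L
n=18: only reaches 11(W), 10(W), all W → L
n=19: only reaches 12(W), 11(W), all W → L
n=20: only reaches 13(W), 12(W), all W → L
n=21: only reaches 14(W), 13(W), all W → L
n=22: reaches L-position 15 → W
n=23: reaches L-position 16 → W
n=24: reaches L-position 17 → W
n=25: reaches L-position 18 → W
n=26: reaches L-position 19 → W
n=27: reaches L-position 20 → W
n=28: reaches L-position 21 → W
n=29: reaches L-position 21 → W
n=30: only reaches 23(W), 22(W), all W → L
n=31: only reaches 24(W), 23(W), all W → L
n=32: only reaches 25(W), 24(W), all W → L
n=33: only reaches 26(W), 25(W), all W → L
n=34: only reaches 27(W), 26(W), all W → L
n=35: only reaches 28(W), 27(W), all W → L
n=36: only reaches 29(W), 28(W), all W → L
n=37: reaches L-position 30 → W
n=38: reaches L-position 31 → W
The losing starting values of n are exactly the entries labelled L in this table (21 of them).

0, 1, 2, 3, 4, 5, 6, 15, 16, 17, 18, 19, 20, 21, 30, 31, 32, 33, 34, 35, 36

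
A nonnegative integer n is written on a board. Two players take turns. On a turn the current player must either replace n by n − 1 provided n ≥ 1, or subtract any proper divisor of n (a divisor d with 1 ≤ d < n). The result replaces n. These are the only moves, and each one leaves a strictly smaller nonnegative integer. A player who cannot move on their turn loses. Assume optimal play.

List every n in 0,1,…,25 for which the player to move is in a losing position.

Work bottom-up. With no move the player to move loses. Otherwise the position is W if at least one move leads to an L position for the opponent, and L if every move leads to a W.
n=0: no move → L
n=1: reaches L-position 0 → W
n=2: only reaches 1(W), which is W → L
n=3: reaches L-position 2 → W
n=4: reaches L-position 2 → W
n=5: only reaches 4(W), which is W → L
n=6: reaches L-position 5 → W
n=7: only reaches 6(W), which is W → L
n=8: reaches L-position 7 → W
n=9: only reaches 6(W), 8(W), all W → L
n=10: reaches L-position 5 → W
n=11: only reaches 10(W), which is W → L
n=12: reaches L-position 9 → W
n=13: only reaches 12(W), which is W → L
n=14: reaches L-position 7 → W
n=15: only reaches 10(W), 12(W), 14(W), all W → L
n=16: reaches L-position 15 → W
n=17: only reaches 16(W), which is W → L
n=18: reaches L-position 9 → W
n=19: only reaches 18(W), which is W → L
n=20: reaches L-position 15 → W
n=21: only reaches 14(W), 18(W), 20(W), all W → L
n=22: reaches L-position 11 → W
n=23: only reaches 22(W), which is W → L
n=24: reaches L-position 21 → W
n=25: only reaches 20(W), 24(W), all W → L
The losing starting values of n are exactly the entries labelled L in this table (13 of them).

0, 2, 5, 7, 9, 11, 13, 15, 17, 19, 21, 23, 25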